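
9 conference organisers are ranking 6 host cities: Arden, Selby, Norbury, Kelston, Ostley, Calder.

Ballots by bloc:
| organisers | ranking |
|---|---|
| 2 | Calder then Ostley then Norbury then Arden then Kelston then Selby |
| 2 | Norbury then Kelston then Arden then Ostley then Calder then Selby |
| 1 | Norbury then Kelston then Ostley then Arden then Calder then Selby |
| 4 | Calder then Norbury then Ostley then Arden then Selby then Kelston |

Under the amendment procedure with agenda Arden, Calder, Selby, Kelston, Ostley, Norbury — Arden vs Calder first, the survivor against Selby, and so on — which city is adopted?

Round 1: Arden vs Calder — 3–6, Calder advances.
Round 2: Calder vs Selby — 9–0, Calder advances.
Round 3: Calder vs Kelston — 6–3, Calder advances.
Round 4: Calder vs Ostley — 6–3, Calder advances.
Round 5: Calder vs Norbury — 6–3, Calder advances.
The agenda winner is Calder.

Calder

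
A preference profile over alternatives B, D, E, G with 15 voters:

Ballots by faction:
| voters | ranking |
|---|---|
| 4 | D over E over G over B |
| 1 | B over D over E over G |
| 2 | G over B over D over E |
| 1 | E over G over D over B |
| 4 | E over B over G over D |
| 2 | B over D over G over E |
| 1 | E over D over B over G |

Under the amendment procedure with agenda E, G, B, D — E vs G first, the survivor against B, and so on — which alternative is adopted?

D

Round 1: E vs G — 11–4, E advances.
Round 2: E vs B — 10–5, E advances.
Round 3: E vs D — 6–9, D advances.
The agenda winner is D.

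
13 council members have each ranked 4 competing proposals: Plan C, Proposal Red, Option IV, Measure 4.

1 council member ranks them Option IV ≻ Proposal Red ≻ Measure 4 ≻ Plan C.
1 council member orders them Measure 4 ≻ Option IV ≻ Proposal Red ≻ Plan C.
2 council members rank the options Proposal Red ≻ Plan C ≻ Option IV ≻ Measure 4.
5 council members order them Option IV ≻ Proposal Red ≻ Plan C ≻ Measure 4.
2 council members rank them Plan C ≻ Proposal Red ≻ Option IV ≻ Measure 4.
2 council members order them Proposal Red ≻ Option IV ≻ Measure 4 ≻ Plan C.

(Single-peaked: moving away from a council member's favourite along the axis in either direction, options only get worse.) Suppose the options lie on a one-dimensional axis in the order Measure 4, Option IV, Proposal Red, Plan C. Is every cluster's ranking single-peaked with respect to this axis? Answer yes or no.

Axis positions: Measure 4=1, Option IV=2, Proposal Red=3, Plan C=4.
Cluster 1 (peak Option IV at position 2): ranking walks positions 2-3-1-4, expanding outward from the peak — single-peaked.
Cluster 2 (peak Measure 4 at position 1): ranking walks positions 1-2-3-4, expanding outward from the peak — single-peaked.
Cluster 3 (peak Proposal Red at position 3): ranking walks positions 3-4-2-1, expanding outward from the peak — single-peaked.
Cluster 4 (peak Option IV at position 2): ranking walks positions 2-3-4-1, expanding outward from the peak — single-peaked.
Cluster 5 (peak Plan C at position 4): ranking walks positions 4-3-2-1, expanding outward from the peak — single-peaked.
Cluster 6 (peak Proposal Red at position 3): ranking walks positions 3-2-1-4, expanding outward from the peak — single-peaked.
Every ranking is single-peaked on this axis.

yes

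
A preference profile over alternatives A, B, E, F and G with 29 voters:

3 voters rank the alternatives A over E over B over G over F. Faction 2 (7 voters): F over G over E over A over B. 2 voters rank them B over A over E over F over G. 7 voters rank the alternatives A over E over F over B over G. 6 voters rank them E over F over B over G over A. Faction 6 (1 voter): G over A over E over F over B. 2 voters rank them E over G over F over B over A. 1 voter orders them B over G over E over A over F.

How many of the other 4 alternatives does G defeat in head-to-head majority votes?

G against each rival (29 voters):
G vs A: 17 to 12, G.
G vs B: B wins 19–10.
G vs E: 9 to 20, E.
G vs F: G preferred on 3+1+2+1 = 7 ballots; F wins 22–7.
G beats A; loses to B, E, F — 1 pairwise win.

1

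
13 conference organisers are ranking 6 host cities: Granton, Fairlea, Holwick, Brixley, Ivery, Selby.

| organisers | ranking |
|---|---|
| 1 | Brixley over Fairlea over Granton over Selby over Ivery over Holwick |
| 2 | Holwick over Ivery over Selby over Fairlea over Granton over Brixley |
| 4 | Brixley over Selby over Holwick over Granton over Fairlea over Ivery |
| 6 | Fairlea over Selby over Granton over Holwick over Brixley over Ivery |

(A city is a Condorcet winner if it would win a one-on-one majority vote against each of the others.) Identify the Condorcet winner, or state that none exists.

Head-to-head results (13 organisers):
Granton–Fairlea: Fairlea 9–4.
Granton vs Holwick: Granton, 7–6.
Granton vs Brixley: Granton preferred on 2+6 = 8 ballots; Granton wins 8–5.
Granton vs Ivery: Granton preferred on 1+4+6 = 11 ballots; Granton wins 11–2.
Granton–Selby: Selby 12–1.
Fairlea vs Holwick: Fairlea, 7–6.
Fairlea vs Brixley: 8 to 5, Fairlea.
Fairlea vs Ivery: Fairlea preferred on 1+4+6 = 11 ballots; Fairlea wins 11–2.
Fairlea vs Selby: Fairlea, 7–6.
Holwick–Brixley: Holwick 8–5.
Holwick–Ivery: Holwick 12–1.
Holwick–Selby: Selby 11–2.
Brixley vs Ivery: Brixley is ranked higher on 1+4+6 = 11 ballots, Ivery on 2. Brixley wins 11–2.
Brixley vs Selby: Brixley preferred on 1+4 = 5 ballots; Selby wins 8–5.
Ivery vs Selby: Ivery is ranked higher on 2 ballots, Selby on 11. Selby wins 11–2.
Only Fairlea has no losses; Fairlea is the Condorcet winner.

Fairlea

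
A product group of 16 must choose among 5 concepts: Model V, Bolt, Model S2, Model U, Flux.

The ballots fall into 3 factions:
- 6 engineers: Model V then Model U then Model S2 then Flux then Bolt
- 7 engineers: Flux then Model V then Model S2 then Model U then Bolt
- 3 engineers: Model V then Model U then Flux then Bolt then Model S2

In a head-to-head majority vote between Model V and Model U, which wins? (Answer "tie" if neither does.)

Model V

Ballots ranking Model V above Model U: 6 + 7 + 3 = 16.
Ballots ranking Model U above Model V: 16 − 16 = 0.
Model V wins the head-to-head 16–0.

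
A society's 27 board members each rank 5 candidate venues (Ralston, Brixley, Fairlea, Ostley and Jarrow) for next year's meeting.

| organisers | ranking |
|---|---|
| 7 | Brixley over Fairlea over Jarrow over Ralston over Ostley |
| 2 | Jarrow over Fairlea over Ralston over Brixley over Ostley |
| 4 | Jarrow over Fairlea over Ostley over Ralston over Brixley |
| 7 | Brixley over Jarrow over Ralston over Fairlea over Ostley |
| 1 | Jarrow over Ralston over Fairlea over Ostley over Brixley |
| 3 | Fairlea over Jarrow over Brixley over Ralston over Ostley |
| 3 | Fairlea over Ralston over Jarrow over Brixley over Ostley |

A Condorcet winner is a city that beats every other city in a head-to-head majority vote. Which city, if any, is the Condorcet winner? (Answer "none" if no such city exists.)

Pairwise majorities:
Ralston vs Brixley: 10 to 17, Brixley.
Ralston vs Fairlea: Ralston preferred on 7+1 = 8 ballots; Fairlea wins 19–8.
Ralston vs Ostley: 23 to 4, Ralston.
Ralston vs Jarrow: Ralston is ranked higher on 3 ballots, Jarrow on 24. Jarrow wins 24–3.
Brixley vs Fairlea: Brixley is ranked higher on 7+7 = 14 ballots, Fairlea on 13. Brixley wins 14–13.
Brixley vs Ostley: 22 to 5, Brixley.
Brixley vs Jarrow: 7+7 = 14 for Brixley, 13 for Jarrow — Brixley by 14–13.
Fairlea vs Ostley: Fairlea preferred on 27 ballots; Fairlea wins 27–0.
Fairlea vs Jarrow: Fairlea preferred on 7+3+3 = 13 ballots; Jarrow wins 14–13.
Ostley vs Jarrow: 0 to 27, Jarrow.
Brixley defeats every rival head-to-head and is the Condorcet winner.

Brixley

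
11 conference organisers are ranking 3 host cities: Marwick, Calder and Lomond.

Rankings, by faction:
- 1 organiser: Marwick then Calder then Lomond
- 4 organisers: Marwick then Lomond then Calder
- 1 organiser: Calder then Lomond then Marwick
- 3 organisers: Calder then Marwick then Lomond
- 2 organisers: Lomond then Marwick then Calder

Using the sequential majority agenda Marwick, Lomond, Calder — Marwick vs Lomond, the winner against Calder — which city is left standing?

Round 1: Marwick vs Lomond — 8–3, Marwick advances.
Round 2: Marwick vs Calder — 7–4, Marwick advances.
The agenda winner is Marwick.

Marwick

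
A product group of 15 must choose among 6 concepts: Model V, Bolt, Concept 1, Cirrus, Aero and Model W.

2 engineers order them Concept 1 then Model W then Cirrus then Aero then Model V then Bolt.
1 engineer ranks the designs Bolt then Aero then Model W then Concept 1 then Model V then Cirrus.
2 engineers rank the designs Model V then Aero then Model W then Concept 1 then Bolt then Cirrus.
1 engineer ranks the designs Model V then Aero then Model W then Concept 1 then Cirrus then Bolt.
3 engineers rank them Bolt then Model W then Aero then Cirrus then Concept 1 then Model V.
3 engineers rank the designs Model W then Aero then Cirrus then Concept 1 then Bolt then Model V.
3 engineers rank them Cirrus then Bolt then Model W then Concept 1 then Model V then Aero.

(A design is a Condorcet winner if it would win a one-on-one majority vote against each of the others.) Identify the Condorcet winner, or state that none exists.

Model W

Pairwise majorities:
Model V vs Bolt: Bolt, 10–5.
Model V–Concept 1: Concept 1 12–3.
Model V vs Cirrus: Cirrus wins 11–4.
Model V vs Aero: Aero, 9–6.
Model V vs Model W: Model W, 12–3.
Bolt vs Concept 1: Concept 1, 8–7.
Bolt vs Cirrus: Cirrus, 9–6.
Bolt–Aero: Aero 8–7.
Bolt vs Model W: Model W wins 8–7.
Concept 1 vs Cirrus: Cirrus wins 9–6.
Concept 1 vs Aero: Aero wins 10–5.
Concept 1 vs Model W: Model W wins 13–2.
Cirrus vs Aero: Aero, 10–5.
Cirrus vs Model W: Model W wins 12–3.
Aero vs Model W: Model W, 11–4.
Model W defeats every rival head-to-head and is the Condorcet winner.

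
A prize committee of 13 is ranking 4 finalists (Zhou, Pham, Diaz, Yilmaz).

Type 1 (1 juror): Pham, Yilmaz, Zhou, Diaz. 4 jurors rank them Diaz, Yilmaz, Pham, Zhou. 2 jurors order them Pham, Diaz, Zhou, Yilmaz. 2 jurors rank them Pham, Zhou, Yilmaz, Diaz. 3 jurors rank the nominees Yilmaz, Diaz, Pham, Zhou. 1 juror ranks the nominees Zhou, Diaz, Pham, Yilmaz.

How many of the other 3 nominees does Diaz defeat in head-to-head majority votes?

Diaz against each rival (13 jurors):
Diaz vs Zhou: Diaz, 9–4.
Diaz vs Pham: Diaz wins 8–5.
Diaz vs Yilmaz: 4+2+1 = 7 for Diaz, 6 for Yilmaz — Diaz by 7–6.
Diaz beats Zhou, Pham, Yilmaz — 3 pairwise wins.

3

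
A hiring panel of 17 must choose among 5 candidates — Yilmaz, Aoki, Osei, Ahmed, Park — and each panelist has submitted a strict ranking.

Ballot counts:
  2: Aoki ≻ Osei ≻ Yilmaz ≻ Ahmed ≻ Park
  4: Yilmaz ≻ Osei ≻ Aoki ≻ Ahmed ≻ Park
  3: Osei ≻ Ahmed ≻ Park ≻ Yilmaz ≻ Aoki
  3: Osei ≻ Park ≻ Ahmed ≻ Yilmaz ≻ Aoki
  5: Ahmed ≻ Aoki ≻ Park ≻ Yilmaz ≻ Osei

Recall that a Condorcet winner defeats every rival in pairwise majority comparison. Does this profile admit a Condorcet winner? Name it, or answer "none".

Check each pair by majority over 17 ballots:
Yilmaz vs Aoki: 4+3+3 = 10 for Yilmaz, 7 for Aoki — Yilmaz by 10–7.
Yilmaz vs Osei: Yilmaz preferred on 4+5 = 9 ballots; Yilmaz wins 9–8.
Yilmaz vs Ahmed: Yilmaz preferred on 2+4 = 6 ballots; Ahmed wins 11–6.
Yilmaz vs Park: Yilmaz preferred on 2+4 = 6 ballots; Park wins 11–6.
Aoki vs Osei: Aoki preferred on 2+5 = 7 ballots; Osei wins 10–7.
Aoki vs Ahmed: Aoki is ranked higher on 2+4 = 6 ballots, Ahmed on 11. Ahmed wins 11–6.
Aoki vs Park: Aoki is ranked higher on 2+4+5 = 11 ballots, Park on 6. Aoki wins 11–6.
Osei vs Ahmed: Osei preferred on 2+4+3+3 = 12 ballots; Osei wins 12–5.
Osei vs Park: 12 to 5, Osei.
Ahmed vs Park: Ahmed preferred on 2+4+3+5 = 14 ballots; Ahmed wins 14–3.
Each candidate drops at least one matchup (Yilmaz loses to Ahmed; Aoki loses to Yilmaz; Osei loses to Yilmaz; Ahmed loses to Osei; Park loses to Aoki); the cycle Yilmaz → Aoki → Park → Yilmaz rules out a Condorcet winner.

none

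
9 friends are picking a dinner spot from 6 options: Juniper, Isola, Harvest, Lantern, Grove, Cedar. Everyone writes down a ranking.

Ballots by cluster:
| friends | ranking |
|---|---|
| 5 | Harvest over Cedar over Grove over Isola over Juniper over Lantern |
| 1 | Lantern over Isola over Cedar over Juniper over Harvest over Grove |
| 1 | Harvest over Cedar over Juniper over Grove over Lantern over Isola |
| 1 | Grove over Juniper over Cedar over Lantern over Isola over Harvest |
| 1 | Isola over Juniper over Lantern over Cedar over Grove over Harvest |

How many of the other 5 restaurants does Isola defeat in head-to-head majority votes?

Isola against each rival (9 friends):
Isola vs Juniper: 7 to 2, Isola.
Isola vs Harvest: Isola is ranked higher on 1+1+1 = 3 ballots, Harvest on 6. Harvest wins 6–3.
Isola vs Lantern: Isola wins 6–3.
Isola vs Grove: Isola is ranked higher on 1+1 = 2 ballots, Grove on 7. Grove wins 7–2.
Isola vs Cedar: 1+1 = 2 for Isola, 7 for Cedar — Cedar by 7–2.
Isola beats Juniper, Lantern; loses to Harvest, Grove, Cedar — 2 pairwise wins.

2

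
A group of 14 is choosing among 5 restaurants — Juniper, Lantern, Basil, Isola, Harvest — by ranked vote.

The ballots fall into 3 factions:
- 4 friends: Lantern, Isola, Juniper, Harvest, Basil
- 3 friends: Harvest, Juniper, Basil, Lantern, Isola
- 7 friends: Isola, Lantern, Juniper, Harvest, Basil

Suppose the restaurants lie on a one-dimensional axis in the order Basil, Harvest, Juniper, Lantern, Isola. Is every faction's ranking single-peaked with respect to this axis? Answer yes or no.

yes

Axis positions: Basil=1, Harvest=2, Juniper=3, Lantern=4, Isola=5.
Faction 1 (peak Lantern at position 4): ranking walks positions 4-5-3-2-1, expanding outward from the peak — single-peaked.
Faction 2 (peak Harvest at position 2): ranking walks positions 2-3-1-4-5, expanding outward from the peak — single-peaked.
Faction 3 (peak Isola at position 5): ranking walks positions 5-4-3-2-1, expanding outward from the peak — single-peaked.
Every ranking is single-peaked on this axis.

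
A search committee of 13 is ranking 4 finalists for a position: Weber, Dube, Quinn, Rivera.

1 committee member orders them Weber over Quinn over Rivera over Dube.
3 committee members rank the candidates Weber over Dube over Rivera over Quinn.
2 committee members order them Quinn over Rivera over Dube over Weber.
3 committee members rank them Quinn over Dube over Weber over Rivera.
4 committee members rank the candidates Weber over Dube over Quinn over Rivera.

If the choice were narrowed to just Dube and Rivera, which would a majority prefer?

Ballots ranking Dube above Rivera: 3 + 3 + 4 = 10.
Ballots ranking Rivera above Dube: 13 − 10 = 3.
Dube wins the head-to-head 10–3.

Dube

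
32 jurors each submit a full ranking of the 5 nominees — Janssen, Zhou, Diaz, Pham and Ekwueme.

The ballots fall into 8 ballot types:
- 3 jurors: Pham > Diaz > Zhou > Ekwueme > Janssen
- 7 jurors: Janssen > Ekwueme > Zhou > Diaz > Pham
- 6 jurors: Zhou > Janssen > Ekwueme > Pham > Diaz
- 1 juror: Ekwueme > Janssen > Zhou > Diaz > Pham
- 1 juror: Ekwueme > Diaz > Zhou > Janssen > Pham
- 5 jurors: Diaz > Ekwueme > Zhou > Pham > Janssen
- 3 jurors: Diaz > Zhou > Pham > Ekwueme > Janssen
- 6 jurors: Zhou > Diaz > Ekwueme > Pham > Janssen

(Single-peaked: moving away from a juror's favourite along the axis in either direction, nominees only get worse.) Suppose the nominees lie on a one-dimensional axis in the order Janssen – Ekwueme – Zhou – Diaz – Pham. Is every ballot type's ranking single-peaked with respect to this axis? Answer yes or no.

no

Axis positions: Janssen=1, Ekwueme=2, Zhou=3, Diaz=4, Pham=5.
Ballot type 1 (peak Pham at position 5): ranking walks positions 5-4-3-2-1, expanding outward from the peak — single-peaked.
Ballot type 2 (peak Janssen at position 1): ranking walks positions 1-2-3-4-5, expanding outward from the peak — single-peaked.
Ballot type 3: ranking walks positions 3-1-2-5-4; Janssen is ranked above Ekwueme even though Ekwueme lies between Janssen and the peak Zhou on the axis — preferences dip and rise again. Not single-peaked.
Ballot type 4 (peak Ekwueme at position 2): ranking walks positions 2-1-3-4-5, expanding outward from the peak — single-peaked.
Ballot type 5: ranking walks positions 2-4-3-1-5; Diaz is ranked above Zhou even though Zhou lies between Diaz and the peak Ekwueme on the axis — preferences dip and rise again. Not single-peaked.
Ballot type 6: ranking walks positions 4-2-3-5-1; Ekwueme is ranked above Zhou even though Zhou lies between Ekwueme and the peak Diaz on the axis — preferences dip and rise again. Not single-peaked.
Ballot type 7 (peak Diaz at position 4): ranking walks positions 4-3-5-2-1, expanding outward from the peak — single-peaked.
Ballot type 8 (peak Zhou at position 3): ranking walks positions 3-4-2-5-1, expanding outward from the peak — single-peaked.
Ballot type 3 violates single-peakedness, so the profile is not single-peaked on this axis.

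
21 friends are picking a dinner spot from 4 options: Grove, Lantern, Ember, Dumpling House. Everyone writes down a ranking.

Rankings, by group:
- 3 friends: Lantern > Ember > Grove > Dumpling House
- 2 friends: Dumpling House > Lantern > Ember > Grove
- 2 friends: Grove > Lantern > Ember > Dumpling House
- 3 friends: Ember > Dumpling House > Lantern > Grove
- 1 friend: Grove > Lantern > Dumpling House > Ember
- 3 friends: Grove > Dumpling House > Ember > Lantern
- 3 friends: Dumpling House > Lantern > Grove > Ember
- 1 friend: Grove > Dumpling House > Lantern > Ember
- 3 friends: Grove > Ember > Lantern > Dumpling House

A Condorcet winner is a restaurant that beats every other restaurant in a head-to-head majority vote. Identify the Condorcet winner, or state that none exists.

none

Pairwise majorities:
Grove–Lantern: Lantern 11–10.
Grove vs Ember: Grove, 13–8.
Grove vs Dumpling House: 3+2+1+3+1+3 = 13 for Grove, 8 for Dumpling House — Grove by 13–8.
Lantern vs Ember: 12 to 9, Lantern.
Lantern–Dumpling House: Dumpling House 12–9.
Ember vs Dumpling House: Ember is ranked higher on 3+2+3+3 = 11 ballots, Dumpling House on 10. Ember wins 11–10.
No restaurant is unbeaten: Grove loses to Lantern; Lantern loses to Dumpling House; Ember loses to Grove; Dumpling House loses to Grove. In particular Grove → Dumpling House → Lantern → Grove is a majority cycle — no Condorcet winner exists.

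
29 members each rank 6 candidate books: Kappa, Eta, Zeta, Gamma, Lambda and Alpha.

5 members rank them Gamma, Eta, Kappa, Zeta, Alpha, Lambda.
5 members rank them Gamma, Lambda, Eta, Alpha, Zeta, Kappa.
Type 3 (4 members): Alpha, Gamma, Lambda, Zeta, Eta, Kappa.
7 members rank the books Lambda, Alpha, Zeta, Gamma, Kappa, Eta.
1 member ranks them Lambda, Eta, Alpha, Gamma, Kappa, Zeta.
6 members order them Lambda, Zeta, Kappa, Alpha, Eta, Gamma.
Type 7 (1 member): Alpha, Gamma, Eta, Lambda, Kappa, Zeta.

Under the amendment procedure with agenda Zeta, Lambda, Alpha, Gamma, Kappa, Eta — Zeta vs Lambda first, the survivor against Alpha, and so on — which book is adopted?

Gamma

Round 1: Zeta vs Lambda — 5–24, Lambda advances.
Round 2: Lambda vs Alpha — 19–10, Lambda advances.
Round 3: Lambda vs Gamma — 14–15, Gamma advances.
Round 4: Gamma vs Kappa — 23–6, Gamma advances.
Round 5: Gamma vs Eta — 22–7, Gamma advances.
The agenda winner is Gamma.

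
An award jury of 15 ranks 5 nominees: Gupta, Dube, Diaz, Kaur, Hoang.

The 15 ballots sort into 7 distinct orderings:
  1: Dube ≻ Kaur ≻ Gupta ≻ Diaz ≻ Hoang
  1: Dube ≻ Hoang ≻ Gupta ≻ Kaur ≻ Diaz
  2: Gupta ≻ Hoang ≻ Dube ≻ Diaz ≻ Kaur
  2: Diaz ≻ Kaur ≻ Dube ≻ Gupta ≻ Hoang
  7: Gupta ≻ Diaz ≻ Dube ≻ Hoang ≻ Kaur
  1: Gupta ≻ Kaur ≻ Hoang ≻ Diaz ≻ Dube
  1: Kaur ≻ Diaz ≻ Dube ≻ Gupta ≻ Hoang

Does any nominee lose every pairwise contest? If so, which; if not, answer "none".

Pairwise majorities:
Gupta vs Dube: Gupta preferred on 2+7+1 = 10 ballots; Gupta wins 10–5.
Gupta vs Diaz: Gupta wins 12–3.
Gupta vs Kaur: 11 to 4, Gupta.
Gupta vs Hoang: Gupta wins 14–1.
Dube vs Diaz: 1+1+2 = 4 for Dube, 11 for Diaz — Diaz by 11–4.
Dube vs Kaur: 1+1+2+7 = 11 for Dube, 4 for Kaur — Dube by 11–4.
Dube vs Hoang: Dube preferred on 1+1+2+7+1 = 12 ballots; Dube wins 12–3.
Diaz–Kaur: Diaz 11–4.
Diaz vs Hoang: Diaz, 11–4.
Kaur vs Hoang: Hoang, 10–5.
Only Kaur has no wins; Kaur is the Condorcet loser.

Kaur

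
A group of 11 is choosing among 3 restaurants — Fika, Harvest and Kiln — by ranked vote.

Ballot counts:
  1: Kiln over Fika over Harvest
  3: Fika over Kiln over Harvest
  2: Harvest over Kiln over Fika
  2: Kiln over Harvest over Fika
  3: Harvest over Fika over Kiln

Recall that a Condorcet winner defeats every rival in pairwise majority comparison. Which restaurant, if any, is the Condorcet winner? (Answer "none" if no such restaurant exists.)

Pairwise majorities:
Fika vs Harvest: Harvest wins 7–4.
Fika–Kiln: Fika 6–5.
Harvest vs Kiln: 5 to 6, Kiln.
Every restaurant loses at least once (Fika loses to Harvest; Harvest loses to Kiln; Kiln loses to Fika). The majority relation contains the cycle Fika → Kiln → Harvest → Fika, so there is no Condorcet winner.

none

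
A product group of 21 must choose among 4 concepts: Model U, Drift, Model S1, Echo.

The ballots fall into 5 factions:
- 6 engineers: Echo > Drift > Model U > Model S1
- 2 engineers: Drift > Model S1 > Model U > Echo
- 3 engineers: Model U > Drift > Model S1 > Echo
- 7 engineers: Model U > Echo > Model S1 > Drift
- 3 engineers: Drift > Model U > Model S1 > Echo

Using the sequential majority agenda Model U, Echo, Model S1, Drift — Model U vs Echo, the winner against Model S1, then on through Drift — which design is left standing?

Drift

Round 1: Model U vs Echo — 15–6, Model U advances.
Round 2: Model U vs Model S1 — 19–2, Model U advances.
Round 3: Model U vs Drift — 10–11, Drift advances.
The agenda winner is Drift.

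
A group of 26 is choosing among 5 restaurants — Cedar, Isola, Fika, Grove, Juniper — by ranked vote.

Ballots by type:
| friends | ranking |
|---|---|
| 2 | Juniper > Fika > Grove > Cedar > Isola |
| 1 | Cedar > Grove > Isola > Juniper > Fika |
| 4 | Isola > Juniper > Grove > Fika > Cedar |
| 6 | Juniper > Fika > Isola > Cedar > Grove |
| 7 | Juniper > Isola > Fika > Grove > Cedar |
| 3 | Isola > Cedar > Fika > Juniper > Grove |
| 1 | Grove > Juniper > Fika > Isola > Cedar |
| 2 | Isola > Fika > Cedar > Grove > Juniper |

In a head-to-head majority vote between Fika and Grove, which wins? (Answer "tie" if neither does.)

Fika

Ballots ranking Fika above Grove: 2 + 6 + 7 + 3 + 2 = 20.
Ballots ranking Grove above Fika: 26 − 20 = 6.
Fika wins the head-to-head 20–6.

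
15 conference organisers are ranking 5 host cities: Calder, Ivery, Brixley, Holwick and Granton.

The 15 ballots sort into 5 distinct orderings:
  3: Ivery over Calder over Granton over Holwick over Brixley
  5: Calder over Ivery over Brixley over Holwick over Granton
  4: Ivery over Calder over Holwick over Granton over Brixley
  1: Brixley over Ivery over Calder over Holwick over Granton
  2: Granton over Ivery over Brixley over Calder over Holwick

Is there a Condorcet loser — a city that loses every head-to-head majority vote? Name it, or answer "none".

none

Head-to-head results (15 organisers):
Calder–Ivery: Ivery 10–5.
Calder–Brixley: Calder 12–3.
Calder–Holwick: Calder 15–0.
Calder vs Granton: Calder, 13–2.
Ivery–Brixley: Ivery 14–1.
Ivery–Holwick: Ivery 15–0.
Ivery–Granton: Ivery 13–2.
Brixley vs Holwick: Brixley wins 8–7.
Brixley vs Granton: Granton wins 9–6.
Holwick vs Granton: Holwick, 10–5.
No city is winless: Calder beats Brixley; Ivery beats Calder; Brixley beats Holwick; Holwick beats Granton; Granton beats Brixley. There is no Condorcet loser.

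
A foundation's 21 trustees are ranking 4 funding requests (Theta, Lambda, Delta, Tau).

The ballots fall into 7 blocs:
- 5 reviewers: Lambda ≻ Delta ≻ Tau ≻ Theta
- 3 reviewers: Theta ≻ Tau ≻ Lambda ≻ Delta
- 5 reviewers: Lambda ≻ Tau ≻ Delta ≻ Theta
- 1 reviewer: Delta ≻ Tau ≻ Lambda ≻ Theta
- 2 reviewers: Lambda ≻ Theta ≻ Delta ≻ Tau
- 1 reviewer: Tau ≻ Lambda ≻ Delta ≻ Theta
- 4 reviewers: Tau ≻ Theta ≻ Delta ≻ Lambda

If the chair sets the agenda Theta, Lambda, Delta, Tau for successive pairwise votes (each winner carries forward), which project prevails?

Round 1: Theta vs Lambda — 7–14, Lambda advances.
Round 2: Lambda vs Delta — 16–5, Lambda advances.
Round 3: Lambda vs Tau — 12–9, Lambda advances.
The agenda winner is Lambda.

Lambda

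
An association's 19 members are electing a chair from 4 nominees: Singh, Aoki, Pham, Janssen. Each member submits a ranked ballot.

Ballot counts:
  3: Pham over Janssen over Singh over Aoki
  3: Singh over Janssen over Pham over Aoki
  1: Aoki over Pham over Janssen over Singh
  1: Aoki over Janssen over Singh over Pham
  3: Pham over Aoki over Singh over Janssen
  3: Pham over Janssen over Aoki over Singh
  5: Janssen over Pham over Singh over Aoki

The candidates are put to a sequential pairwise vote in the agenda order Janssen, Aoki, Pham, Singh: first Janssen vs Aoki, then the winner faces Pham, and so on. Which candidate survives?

Round 1: Janssen vs Aoki — 14–5, Janssen advances.
Round 2: Janssen vs Pham — 9–10, Pham advances.
Round 3: Pham vs Singh — 15–4, Pham advances.
The agenda winner is Pham.

Pham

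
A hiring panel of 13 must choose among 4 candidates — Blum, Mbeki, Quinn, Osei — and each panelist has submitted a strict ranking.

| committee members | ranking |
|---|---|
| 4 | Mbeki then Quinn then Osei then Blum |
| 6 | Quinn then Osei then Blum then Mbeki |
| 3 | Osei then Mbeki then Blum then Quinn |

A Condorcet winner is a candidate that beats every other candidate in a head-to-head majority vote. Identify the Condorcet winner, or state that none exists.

none

Check each pair by majority over 13 ballots:
Blum–Mbeki: Mbeki 7–6.
Blum–Quinn: Quinn 10–3.
Blum–Osei: Osei 13–0.
Mbeki vs Quinn: Mbeki wins 7–6.
Mbeki vs Osei: Osei wins 9–4.
Quinn vs Osei: Quinn, 10–3.
Each candidate drops at least one matchup (Blum loses to Mbeki; Mbeki loses to Osei; Quinn loses to Mbeki; Osei loses to Quinn); the cycle Mbeki → Quinn → Osei → Mbeki rules out a Condorcet winner.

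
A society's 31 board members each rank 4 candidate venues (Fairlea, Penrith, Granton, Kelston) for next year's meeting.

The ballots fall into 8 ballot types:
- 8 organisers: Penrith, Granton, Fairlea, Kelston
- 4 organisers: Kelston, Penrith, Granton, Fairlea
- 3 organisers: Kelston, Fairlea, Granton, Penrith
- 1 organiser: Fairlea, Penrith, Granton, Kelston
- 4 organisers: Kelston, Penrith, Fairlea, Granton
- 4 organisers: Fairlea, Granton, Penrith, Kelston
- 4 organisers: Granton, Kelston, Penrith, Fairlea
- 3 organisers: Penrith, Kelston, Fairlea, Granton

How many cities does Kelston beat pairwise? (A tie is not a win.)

1

Kelston against each rival (31 organisers):
Kelston vs Fairlea: Kelston preferred on 4+3+4+4+3 = 18 ballots; Kelston wins 18–13.
Kelston–Penrith: Penrith 16–15.
Kelston vs Granton: 4+3+4+3 = 14 for Kelston, 17 for Granton — Granton by 17–14.
Kelston beats Fairlea; loses to Penrith, Granton — 1 pairwise win.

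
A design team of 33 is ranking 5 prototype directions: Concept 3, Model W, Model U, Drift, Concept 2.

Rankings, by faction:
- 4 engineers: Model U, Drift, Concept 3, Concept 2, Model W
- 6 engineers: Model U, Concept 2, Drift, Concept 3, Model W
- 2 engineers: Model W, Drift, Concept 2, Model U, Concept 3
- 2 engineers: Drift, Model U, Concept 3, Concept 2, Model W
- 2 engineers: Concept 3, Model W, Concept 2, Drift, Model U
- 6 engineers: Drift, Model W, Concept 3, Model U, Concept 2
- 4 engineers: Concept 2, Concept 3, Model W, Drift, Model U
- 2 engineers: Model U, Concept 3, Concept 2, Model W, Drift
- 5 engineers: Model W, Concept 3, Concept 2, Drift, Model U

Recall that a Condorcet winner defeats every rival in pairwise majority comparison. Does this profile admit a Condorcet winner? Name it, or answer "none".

Head-to-head results (33 engineers):
Concept 3–Model W: Concept 3 20–13.
Concept 3 vs Model U: Concept 3 wins 17–16.
Concept 3 vs Drift: Drift, 20–13.
Concept 3–Concept 2: Concept 3 21–12.
Model W–Model U: Model W 19–14.
Model W vs Drift: Drift wins 18–15.
Model W–Concept 2: Concept 2 18–15.
Model U–Drift: Drift 21–12.
Model U–Concept 2: Model U 20–13.
Drift vs Concept 2: Concept 2 wins 19–14.
Every design loses at least once (Concept 3 loses to Drift; Model W loses to Concept 3; Model U loses to Concept 3; Drift loses to Concept 2; Concept 2 loses to Concept 3). The majority relation contains the cycle Concept 3 > Concept 2 > Drift > Concept 3, so there is no Condorcet winner.

none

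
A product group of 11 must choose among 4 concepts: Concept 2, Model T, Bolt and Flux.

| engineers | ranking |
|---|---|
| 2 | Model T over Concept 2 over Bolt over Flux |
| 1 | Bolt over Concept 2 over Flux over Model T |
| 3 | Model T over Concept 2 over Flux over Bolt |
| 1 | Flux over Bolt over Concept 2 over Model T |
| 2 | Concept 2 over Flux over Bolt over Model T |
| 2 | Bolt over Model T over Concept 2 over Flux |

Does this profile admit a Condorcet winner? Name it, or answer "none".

none

Head-to-head results (11 engineers):
Concept 2 vs Model T: 4 to 7, Model T.
Concept 2 vs Bolt: Concept 2 preferred on 2+3+2 = 7 ballots; Concept 2 wins 7–4.
Concept 2 vs Flux: Concept 2 preferred on 2+1+3+2+2 = 10 ballots; Concept 2 wins 10–1.
Model T vs Bolt: Model T is ranked higher on 2+3 = 5 ballots, Bolt on 6. Bolt wins 6–5.
Model T vs Flux: 2+3+2 = 7 for Model T, 4 for Flux — Model T by 7–4.
Bolt vs Flux: 5 to 6, Flux.
Every design loses at least once (Concept 2 loses to Model T; Model T loses to Bolt; Bolt loses to Concept 2; Flux loses to Concept 2). The majority relation contains the cycle Concept 2 → Bolt → Model T → Concept 2, so there is no Condorcet winner.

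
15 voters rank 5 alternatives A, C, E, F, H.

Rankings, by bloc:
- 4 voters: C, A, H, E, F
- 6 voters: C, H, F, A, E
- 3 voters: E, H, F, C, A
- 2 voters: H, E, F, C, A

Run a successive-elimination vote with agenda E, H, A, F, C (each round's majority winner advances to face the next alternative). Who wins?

C

Round 1: E vs H — 3–12, H advances.
Round 2: H vs A — 11–4, H advances.
Round 3: H vs F — 15–0, H advances.
Round 4: H vs C — 5–10, C advances.
The agenda winner is C.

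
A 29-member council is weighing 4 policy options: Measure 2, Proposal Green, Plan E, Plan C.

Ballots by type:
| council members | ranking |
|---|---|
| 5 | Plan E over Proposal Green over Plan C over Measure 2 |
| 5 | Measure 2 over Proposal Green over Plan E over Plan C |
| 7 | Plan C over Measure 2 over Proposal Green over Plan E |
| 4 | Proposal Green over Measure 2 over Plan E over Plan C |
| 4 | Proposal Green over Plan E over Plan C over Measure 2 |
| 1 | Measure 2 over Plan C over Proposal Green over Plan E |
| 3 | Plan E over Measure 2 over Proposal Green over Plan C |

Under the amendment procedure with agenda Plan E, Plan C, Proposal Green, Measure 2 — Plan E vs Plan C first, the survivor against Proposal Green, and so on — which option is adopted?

Measure 2

Round 1: Plan E vs Plan C — 21–8, Plan E advances.
Round 2: Plan E vs Proposal Green — 8–21, Proposal Green advances.
Round 3: Proposal Green vs Measure 2 — 13–16, Measure 2 advances.
The agenda winner is Measure 2.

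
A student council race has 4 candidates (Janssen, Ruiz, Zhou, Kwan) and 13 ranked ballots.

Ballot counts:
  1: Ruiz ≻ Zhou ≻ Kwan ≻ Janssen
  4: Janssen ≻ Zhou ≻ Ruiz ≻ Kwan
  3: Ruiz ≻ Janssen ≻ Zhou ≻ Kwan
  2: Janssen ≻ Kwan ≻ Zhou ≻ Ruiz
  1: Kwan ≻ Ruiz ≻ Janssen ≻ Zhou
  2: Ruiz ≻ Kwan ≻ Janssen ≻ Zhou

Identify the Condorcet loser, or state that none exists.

Head-to-head results (13 voters):
Janssen vs Ruiz: Ruiz wins 7–6.
Janssen vs Zhou: Janssen, 12–1.
Janssen–Kwan: Janssen 9–4.
Ruiz–Zhou: Ruiz 7–6.
Ruiz vs Kwan: Ruiz, 10–3.
Zhou vs Kwan: Zhou preferred on 1+4+3 = 8 ballots; Zhou wins 8–5.
Kwan is beaten in every head-to-head and is the Condorcet loser.

Kwan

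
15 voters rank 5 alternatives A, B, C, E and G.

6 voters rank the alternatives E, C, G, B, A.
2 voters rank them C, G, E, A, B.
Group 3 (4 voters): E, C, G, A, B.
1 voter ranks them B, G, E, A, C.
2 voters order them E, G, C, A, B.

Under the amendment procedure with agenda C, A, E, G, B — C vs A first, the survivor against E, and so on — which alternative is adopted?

E

Round 1: C vs A — 14–1, C advances.
Round 2: C vs E — 2–13, E advances.
Round 3: E vs G — 12–3, E advances.
Round 4: E vs B — 14–1, E advances.
E survives the agenda.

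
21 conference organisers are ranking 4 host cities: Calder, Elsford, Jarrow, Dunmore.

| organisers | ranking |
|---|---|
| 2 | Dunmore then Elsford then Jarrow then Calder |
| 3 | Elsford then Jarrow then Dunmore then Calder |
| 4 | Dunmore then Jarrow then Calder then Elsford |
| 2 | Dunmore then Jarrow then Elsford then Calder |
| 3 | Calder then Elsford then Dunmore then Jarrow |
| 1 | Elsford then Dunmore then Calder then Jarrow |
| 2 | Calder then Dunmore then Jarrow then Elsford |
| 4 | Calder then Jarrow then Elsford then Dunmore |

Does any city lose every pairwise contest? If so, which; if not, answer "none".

Pairwise majorities:
Calder vs Elsford: 13 to 8, Calder.
Calder vs Jarrow: Calder preferred on 3+1+2+4 = 10 ballots; Jarrow wins 11–10.
Calder vs Dunmore: Dunmore wins 12–9.
Elsford vs Jarrow: Elsford is ranked higher on 2+3+3+1 = 9 ballots, Jarrow on 12. Jarrow wins 12–9.
Elsford vs Dunmore: Elsford is ranked higher on 3+3+1+4 = 11 ballots, Dunmore on 10. Elsford wins 11–10.
Jarrow vs Dunmore: Jarrow is ranked higher on 3+4 = 7 ballots, Dunmore on 14. Dunmore wins 14–7.
Every city wins at least one matchup (Calder beats Elsford; Elsford beats Dunmore; Jarrow beats Calder; Dunmore beats Calder), so there is no Condorcet loser.

none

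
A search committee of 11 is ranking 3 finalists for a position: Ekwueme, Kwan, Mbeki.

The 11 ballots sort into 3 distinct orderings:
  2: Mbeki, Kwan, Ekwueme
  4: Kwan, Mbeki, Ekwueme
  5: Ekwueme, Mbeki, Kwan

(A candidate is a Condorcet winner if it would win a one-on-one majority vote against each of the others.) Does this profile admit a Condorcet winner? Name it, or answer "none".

Mbeki

Head-to-head results (11 committee members):
Ekwueme–Kwan: Kwan 6–5.
Ekwueme vs Mbeki: Mbeki, 6–5.
Kwan vs Mbeki: Mbeki, 7–4.
Mbeki defeats every rival head-to-head and is the Condorcet winner.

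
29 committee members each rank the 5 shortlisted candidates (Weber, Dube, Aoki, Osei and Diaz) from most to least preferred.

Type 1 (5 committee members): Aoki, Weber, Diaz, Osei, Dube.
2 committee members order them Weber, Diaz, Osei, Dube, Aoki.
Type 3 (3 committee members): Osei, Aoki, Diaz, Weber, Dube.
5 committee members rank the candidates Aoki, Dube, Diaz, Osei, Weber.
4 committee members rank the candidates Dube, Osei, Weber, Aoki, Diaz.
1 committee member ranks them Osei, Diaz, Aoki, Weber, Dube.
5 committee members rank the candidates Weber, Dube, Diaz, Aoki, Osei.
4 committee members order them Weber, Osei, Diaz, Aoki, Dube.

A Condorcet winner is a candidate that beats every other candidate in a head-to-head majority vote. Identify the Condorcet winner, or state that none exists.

Weber

Pairwise majorities:
Weber vs Dube: Weber wins 20–9.
Weber vs Aoki: Weber wins 15–14.
Weber vs Osei: Weber, 16–13.
Weber vs Diaz: Weber wins 20–9.
Dube–Aoki: Aoki 18–11.
Dube vs Osei: Osei, 15–14.
Dube vs Diaz: Diaz, 15–14.
Aoki vs Osei: Aoki, 15–14.
Aoki–Diaz: Aoki 17–12.
Osei vs Diaz: Diaz wins 17–12.
Weber defeats every rival head-to-head and is the Condorcet winner.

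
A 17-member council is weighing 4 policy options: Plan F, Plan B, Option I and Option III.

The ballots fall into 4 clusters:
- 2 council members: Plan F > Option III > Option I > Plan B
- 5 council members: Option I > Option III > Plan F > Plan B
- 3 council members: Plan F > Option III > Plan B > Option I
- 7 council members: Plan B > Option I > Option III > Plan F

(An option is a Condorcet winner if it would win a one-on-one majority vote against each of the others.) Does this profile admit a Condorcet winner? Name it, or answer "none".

Check each pair by majority over 17 ballots:
Plan F vs Plan B: Plan F wins 10–7.
Plan F vs Option I: Option I, 12–5.
Plan F vs Option III: Option III wins 12–5.
Plan B vs Option I: Plan B, 10–7.
Plan B–Option III: Option III 10–7.
Option I vs Option III: Option I, 12–5.
Each option drops at least one matchup (Plan F loses to Option I; Plan B loses to Plan F; Option I loses to Plan B; Option III loses to Option I); the cycle Plan F → Plan B → Option I → Plan F rules out a Condorcet winner.

none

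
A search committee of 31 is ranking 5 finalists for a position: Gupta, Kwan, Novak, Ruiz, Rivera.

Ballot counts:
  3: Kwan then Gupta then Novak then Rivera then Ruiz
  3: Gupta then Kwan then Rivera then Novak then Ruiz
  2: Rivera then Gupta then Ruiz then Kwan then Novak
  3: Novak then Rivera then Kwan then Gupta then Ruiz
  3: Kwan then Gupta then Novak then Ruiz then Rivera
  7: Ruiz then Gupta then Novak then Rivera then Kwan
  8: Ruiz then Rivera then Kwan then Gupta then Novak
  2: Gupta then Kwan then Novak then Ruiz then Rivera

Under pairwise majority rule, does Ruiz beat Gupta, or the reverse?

Gupta

Ballots ranking Ruiz above Gupta: 7 + 8 = 15.
Ballots ranking Gupta above Ruiz: 31 − 15 = 16.
Gupta wins the head-to-head 16–15.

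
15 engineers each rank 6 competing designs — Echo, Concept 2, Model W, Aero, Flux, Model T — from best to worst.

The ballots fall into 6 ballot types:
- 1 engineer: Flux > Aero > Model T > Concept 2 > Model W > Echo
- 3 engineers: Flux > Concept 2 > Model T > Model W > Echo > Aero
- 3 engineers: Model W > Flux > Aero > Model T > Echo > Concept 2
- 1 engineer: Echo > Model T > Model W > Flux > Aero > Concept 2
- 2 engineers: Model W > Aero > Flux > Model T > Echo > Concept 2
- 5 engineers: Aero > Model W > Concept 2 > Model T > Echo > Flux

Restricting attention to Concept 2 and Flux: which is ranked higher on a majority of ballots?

Ballots ranking Concept 2 above Flux: 5.
Ballots ranking Flux above Concept 2: 15 − 5 = 10.
Flux wins the head-to-head 10–5.

Flux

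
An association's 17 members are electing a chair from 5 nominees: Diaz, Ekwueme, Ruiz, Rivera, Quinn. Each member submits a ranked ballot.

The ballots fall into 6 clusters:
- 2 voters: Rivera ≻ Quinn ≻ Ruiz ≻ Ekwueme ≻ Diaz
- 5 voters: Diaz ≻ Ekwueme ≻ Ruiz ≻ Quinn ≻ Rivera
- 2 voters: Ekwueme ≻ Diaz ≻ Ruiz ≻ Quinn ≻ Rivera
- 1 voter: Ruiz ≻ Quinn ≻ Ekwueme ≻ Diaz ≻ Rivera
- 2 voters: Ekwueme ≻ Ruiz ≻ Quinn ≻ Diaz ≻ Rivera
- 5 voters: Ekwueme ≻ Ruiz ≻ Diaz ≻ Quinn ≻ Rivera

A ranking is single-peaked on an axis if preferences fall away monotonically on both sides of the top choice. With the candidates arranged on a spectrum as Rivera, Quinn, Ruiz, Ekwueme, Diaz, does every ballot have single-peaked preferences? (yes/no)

Axis positions: Rivera=1, Quinn=2, Ruiz=3, Ekwueme=4, Diaz=5.
Cluster 1 (peak Rivera at position 1): ranking walks positions 1-2-3-4-5, expanding outward from the peak — single-peaked.
Cluster 2 (peak Diaz at position 5): ranking walks positions 5-4-3-2-1, expanding outward from the peak — single-peaked.
Cluster 3 (peak Ekwueme at position 4): ranking walks positions 4-5-3-2-1, expanding outward from the peak — single-peaked.
Cluster 4 (peak Ruiz at position 3): ranking walks positions 3-2-4-5-1, expanding outward from the peak — single-peaked.
Cluster 5 (peak Ekwueme at position 4): ranking walks positions 4-3-2-5-1, expanding outward from the peak — single-peaked.
Cluster 6 (peak Ekwueme at position 4): ranking walks positions 4-3-5-2-1, expanding outward from the peak — single-peaked.
Every ranking is single-peaked on this axis.

yes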